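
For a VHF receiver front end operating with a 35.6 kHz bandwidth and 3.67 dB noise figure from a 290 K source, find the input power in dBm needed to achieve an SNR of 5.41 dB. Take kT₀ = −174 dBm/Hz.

−119.4 dBm

Sensitivity = −174 + 10 log₁₀(B) + NF + SNR_min
= −174 + 45.51 + 3.67 + 5.41
= −119.41 dBm → −119.4 dBm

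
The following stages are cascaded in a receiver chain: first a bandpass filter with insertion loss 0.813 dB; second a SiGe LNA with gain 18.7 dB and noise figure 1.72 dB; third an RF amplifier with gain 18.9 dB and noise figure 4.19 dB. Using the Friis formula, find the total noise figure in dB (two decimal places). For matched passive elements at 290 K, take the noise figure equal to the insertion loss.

Convert to linear (a loss of L dB is a gain of −L dB): F_i = 10^(NF_i/10), G_i = 10^(G_i,dB/10)
  Stage 1: F_1 = 10^(0.813/10) = 1.206, G_1 = 10^(−0.813/10) = 0.8293
  Stage 2: F_2 = 10^(1.72/10) = 1.486, G_2 = 10^(18.7/10) = 74.13
  Stage 3: F_3 = 10^(4.19/10) = 2.624, G_3 = 10^(18.9/10) = 77.62
Friis cascade:
  F = 1.206 + (1.486 − 1)/0.8293 + (2.624 − 1)/61.48 = 1.818
NF = 10 log₁₀(1.818) = 2.60 dB

2.60 dB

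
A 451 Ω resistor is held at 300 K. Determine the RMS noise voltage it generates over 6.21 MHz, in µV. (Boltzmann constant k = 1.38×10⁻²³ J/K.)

6.81 µV

V_n = √(4kTRB)
4kTRB = 4 × 1.38×10⁻²³ × 300 × 4.51×10² × 6.21×10⁶ = 4.64×10⁻¹¹ V²
V_n = √(4.64×10⁻¹¹) = 6.81×10⁻⁶ V = 6.81 µV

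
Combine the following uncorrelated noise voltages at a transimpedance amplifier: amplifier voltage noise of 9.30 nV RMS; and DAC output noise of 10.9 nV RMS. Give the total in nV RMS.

14.3 nV

Uncorrelated sources add in power (mean-square): V_tot = √(ΣV_i²)
V_tot = √[(9.30×10⁻⁹)² + (1.09×10⁻⁸)²] = 1.43×10⁻⁸ V = 14.3 nV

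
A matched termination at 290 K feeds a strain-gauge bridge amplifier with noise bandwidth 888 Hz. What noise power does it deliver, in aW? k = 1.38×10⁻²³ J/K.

P_n = kTB = 1.38×10⁻²³ × 290 × 8.88×10² = 3.55×10⁻¹⁸ W = 3.55 aW

3.55 aW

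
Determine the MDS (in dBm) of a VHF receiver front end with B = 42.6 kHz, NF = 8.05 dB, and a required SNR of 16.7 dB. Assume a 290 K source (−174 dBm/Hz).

Sensitivity = −174 + 10 log₁₀(B) + NF + SNR_min
= −174 + 46.29 + 8.05 + 16.7
= −102.96 dBm → −103.0 dBm

−103.0 dBm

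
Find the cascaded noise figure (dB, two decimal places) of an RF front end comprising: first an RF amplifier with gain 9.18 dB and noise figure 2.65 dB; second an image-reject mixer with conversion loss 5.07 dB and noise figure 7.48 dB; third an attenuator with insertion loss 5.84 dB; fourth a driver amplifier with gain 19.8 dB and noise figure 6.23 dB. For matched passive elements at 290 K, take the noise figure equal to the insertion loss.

9.17 dB

Convert to linear (a loss of L dB is a gain of −L dB): F_i = 10^(NF_i/10), G_i = 10^(G_i,dB/10)
  Stage 1: F_1 = 10^(2.65/10) = 1.841, G_1 = 10^(9.18/10) = 8.279
  Stage 2: F_2 = 10^(7.48/10) = 5.598, G_2 = 10^(−5.07/10) = 0.3112
  Stage 3: F_3 = 10^(5.84/10) = 3.837, G_3 = 10^(−5.84/10) = 0.2606
  Stage 4: F_4 = 10^(6.23/10) = 4.198, G_4 = 10^(19.8/10) = 95.50
Friis cascade:
  F = 1.841 + (5.598 − 1)/8.279 + (3.837 − 1)/2.576 + (4.198 − 1)/0.6714 = 8.260
NF = 10 log₁₀(8.260) = 9.17 dB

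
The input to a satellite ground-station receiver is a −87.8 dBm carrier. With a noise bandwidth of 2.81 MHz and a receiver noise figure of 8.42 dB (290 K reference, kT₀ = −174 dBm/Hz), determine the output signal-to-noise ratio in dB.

13.3 dB

Noise floor: N = −174 + 10 log₁₀(B) + NF
10 log₁₀(2.81×10⁶) = 64.49 dB
N = −174 + 64.49 + 8.42 = −101.09 dBm
SNR = P_sig − N = −87.8 − (−101.09) = 13.29 dB → 13.3 dB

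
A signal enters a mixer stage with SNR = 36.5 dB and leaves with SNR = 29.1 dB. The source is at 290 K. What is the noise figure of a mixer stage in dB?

7.4 dB

NF (dB) = SNR_in(dB) − SNR_out(dB) when the source is at T₀
NF = 36.5 − 29.1 = 7.4 dB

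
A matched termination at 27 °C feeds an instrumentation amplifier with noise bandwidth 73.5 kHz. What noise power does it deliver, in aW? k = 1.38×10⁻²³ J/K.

304 aW

T = 27 °C + 273.15 = 300.15 K
P_n = kTB = 1.38×10⁻²³ × 300.15 × 7.35×10⁴ = 3.04×10⁻¹⁶ W = 304 aW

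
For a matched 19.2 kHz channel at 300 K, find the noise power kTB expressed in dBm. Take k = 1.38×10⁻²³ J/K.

−131.0 dBm

P_n = kTB = 1.38×10⁻²³ × 300 × 1.92×10⁴ = 7.95×10⁻¹⁷ W
In dBm: 10 log₁₀(7.95×10⁻¹⁷ / 10⁻³) = −131.0 dBm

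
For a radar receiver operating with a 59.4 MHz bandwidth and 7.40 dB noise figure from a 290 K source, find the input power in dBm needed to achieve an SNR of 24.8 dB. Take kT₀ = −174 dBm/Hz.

−64.1 dBm

Sensitivity = −174 + 10 log₁₀(B) + NF + SNR_min
= −174 + 77.74 + 7.40 + 24.8
= −64.06 dBm → −64.1 dBm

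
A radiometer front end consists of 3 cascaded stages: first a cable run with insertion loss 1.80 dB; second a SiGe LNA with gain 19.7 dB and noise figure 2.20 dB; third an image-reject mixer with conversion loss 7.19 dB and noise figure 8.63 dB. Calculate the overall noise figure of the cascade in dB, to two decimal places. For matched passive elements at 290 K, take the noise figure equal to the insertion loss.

4.17 dB

Convert to linear (a loss of L dB is a gain of −L dB): F_i = 10^(NF_i/10), G_i = 10^(G_i,dB/10)
  Stage 1: F_1 = 10^(1.80/10) = 1.514, G_1 = 10^(−1.80/10) = 0.6607
  Stage 2: F_2 = 10^(2.20/10) = 1.660, G_2 = 10^(19.7/10) = 93.33
  Stage 3: F_3 = 10^(8.63/10) = 7.295, G_3 = 10^(−7.19/10) = 0.1910
Friis cascade:
  F = 1.514 + (1.660 − 1)/0.6607 + (7.295 − 1)/61.66 = 2.614
NF = 10 log₁₀(2.614) = 4.17 dB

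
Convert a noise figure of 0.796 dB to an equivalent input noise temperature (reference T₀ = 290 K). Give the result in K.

58.3 K

F = 10^(0.796/10) = 1.20116
T_e = (F − 1)·T₀ = (1.20116 − 1) × 290 = 58.3 K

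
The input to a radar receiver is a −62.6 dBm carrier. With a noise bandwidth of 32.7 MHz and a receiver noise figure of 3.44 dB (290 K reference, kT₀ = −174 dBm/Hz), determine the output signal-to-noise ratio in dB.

32.8 dB

Noise floor: N = −174 + 10 log₁₀(B) + NF
10 log₁₀(3.27×10⁷) = 75.15 dB
N = −174 + 75.15 + 3.44 = −95.41 dBm
SNR = P_sig − N = −62.6 − (−95.41) = 32.81 dB → 32.8 dB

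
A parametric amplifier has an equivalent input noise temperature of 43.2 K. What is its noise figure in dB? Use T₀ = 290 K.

F = 1 + T_e/T₀ = 1 + 43.2/290 = 1.14897
NF = 10 log₁₀(1.14897) = 0.603 dB

0.603 dB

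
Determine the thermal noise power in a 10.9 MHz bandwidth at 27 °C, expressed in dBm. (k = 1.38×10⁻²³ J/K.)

−103.5 dBm

T = 27 °C + 273.15 = 300.15 K
P_n = kTB = 1.38×10⁻²³ × 300.15 × 1.09×10⁷ = 4.51×10⁻¹⁴ W
In dBm: 10 log₁₀(4.51×10⁻¹⁴ / 10⁻³) = −103.5 dBm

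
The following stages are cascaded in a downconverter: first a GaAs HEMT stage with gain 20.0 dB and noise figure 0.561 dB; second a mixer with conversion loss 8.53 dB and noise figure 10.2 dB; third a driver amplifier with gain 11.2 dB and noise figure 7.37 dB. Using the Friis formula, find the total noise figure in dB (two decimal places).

Convert to linear (a loss of L dB is a gain of −L dB): F_i = 10^(NF_i/10), G_i = 10^(G_i,dB/10)
  Stage 1: F_1 = 10^(0.561/10) = 1.138, G_1 = 10^(20.0/10) = 100.0
  Stage 2: F_2 = 10^(10.2/10) = 10.47, G_2 = 10^(−8.53/10) = 0.1403
  Stage 3: F_3 = 10^(7.37/10) = 5.458, G_3 = 10^(11.2/10) = 13.18
Friis cascade:
  F = 1.138 + (10.47 − 1)/100.0 + (5.458 − 1)/14.03 = 1.550
NF = 10 log₁₀(1.550) = 1.90 dB

1.90 dB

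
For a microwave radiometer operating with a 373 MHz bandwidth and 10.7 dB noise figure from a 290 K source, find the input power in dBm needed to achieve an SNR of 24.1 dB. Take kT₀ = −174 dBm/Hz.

−53.5 dBm

Sensitivity = −174 + 10 log₁₀(B) + NF + SNR_min
= −174 + 85.72 + 10.7 + 24.1
= −53.48 dBm → −53.5 dBm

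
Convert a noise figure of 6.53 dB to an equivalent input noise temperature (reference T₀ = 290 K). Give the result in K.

1014 K

F = 10^(6.53/10) = 4.4978
T_e = (F − 1)·T₀ = (4.4978 − 1) × 290 = 1014 K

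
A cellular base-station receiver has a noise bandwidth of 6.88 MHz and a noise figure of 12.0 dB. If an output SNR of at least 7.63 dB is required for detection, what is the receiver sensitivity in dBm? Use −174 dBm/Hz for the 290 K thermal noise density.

−86.0 dBm

Sensitivity = −174 + 10 log₁₀(B) + NF + SNR_min
= −174 + 68.38 + 12.0 + 7.63
= −85.99 dBm → −86.0 dBm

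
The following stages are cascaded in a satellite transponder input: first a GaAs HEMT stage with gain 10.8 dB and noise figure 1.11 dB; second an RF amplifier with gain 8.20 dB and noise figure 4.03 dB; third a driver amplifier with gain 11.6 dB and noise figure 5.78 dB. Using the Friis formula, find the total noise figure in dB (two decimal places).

1.62 dB

Convert to linear (a loss of L dB is a gain of −L dB): F_i = 10^(NF_i/10), G_i = 10^(G_i,dB/10)
  Stage 1: F_1 = 10^(1.11/10) = 1.291, G_1 = 10^(10.8/10) = 12.02
  Stage 2: F_2 = 10^(4.03/10) = 2.529, G_2 = 10^(8.20/10) = 6.607
  Stage 3: F_3 = 10^(5.78/10) = 3.784, G_3 = 10^(11.6/10) = 14.45
Friis cascade:
  F = 1.291 + (2.529 − 1)/12.02 + (3.784 − 1)/79.43 = 1.453
NF = 10 log₁₀(1.453) = 1.62 dB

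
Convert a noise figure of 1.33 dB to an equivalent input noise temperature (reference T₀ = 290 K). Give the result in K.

104 K

F = 10^(1.33/10) = 1.35831
T_e = (F − 1)·T₀ = (1.35831 − 1) × 290 = 104 K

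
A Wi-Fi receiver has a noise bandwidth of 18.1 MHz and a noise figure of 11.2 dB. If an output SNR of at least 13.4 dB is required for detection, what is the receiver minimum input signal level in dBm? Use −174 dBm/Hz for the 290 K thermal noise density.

Sensitivity = −174 + 10 log₁₀(B) + NF + SNR_min
= −174 + 72.58 + 11.2 + 13.4
= −76.82 dBm → −76.8 dBm

−76.8 dBm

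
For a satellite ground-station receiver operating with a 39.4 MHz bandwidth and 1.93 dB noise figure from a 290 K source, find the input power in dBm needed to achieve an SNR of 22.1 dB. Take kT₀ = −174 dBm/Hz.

Sensitivity = −174 + 10 log₁₀(B) + NF + SNR_min
= −174 + 75.95 + 1.93 + 22.1
= −74.02 dBm → −74.0 dBm

−74.0 dBm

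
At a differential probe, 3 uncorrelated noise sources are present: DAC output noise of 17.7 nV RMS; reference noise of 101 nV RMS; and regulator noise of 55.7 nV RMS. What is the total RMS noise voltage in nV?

Uncorrelated sources add in power (mean-square): V_tot = √(ΣV_i²)
V_tot = √[(1.77×10⁻⁸)² + (1.01×10⁻⁷)² + (5.57×10⁻⁸)²] = 1.17×10⁻⁷ V = 117 nV

117 nV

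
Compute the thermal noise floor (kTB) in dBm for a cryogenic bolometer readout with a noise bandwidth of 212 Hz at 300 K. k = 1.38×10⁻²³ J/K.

P_n = kTB = 1.38×10⁻²³ × 300 × 2.12×10² = 8.78×10⁻¹⁹ W
In dBm: 10 log₁₀(8.78×10⁻¹⁹ / 10⁻³) = −150.6 dBm

−150.6 dBm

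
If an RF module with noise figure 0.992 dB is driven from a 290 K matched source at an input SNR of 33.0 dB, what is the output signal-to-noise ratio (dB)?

32.008 dB

By definition F = SNR_in/SNR_out, so in dB: SNR_out = SNR_in − NF
SNR_out = 33.0 − 0.992 = 32.008 dB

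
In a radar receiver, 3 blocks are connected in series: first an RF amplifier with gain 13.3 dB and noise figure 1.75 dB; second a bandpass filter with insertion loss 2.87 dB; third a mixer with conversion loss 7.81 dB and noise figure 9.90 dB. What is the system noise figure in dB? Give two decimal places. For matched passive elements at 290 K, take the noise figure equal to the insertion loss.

3.68 dB

Convert to linear (a loss of L dB is a gain of −L dB): F_i = 10^(NF_i/10), G_i = 10^(G_i,dB/10)
  Stage 1: F_1 = 10^(1.75/10) = 1.496, G_1 = 10^(13.3/10) = 21.38
  Stage 2: F_2 = 10^(2.87/10) = 1.936, G_2 = 10^(−2.87/10) = 0.5164
  Stage 3: F_3 = 10^(9.90/10) = 9.772, G_3 = 10^(−7.81/10) = 0.1656
Friis cascade:
  F = 1.496 + (1.936 − 1)/21.38 + (9.772 − 1)/11.04 = 2.335
NF = 10 log₁₀(2.335) = 3.68 dB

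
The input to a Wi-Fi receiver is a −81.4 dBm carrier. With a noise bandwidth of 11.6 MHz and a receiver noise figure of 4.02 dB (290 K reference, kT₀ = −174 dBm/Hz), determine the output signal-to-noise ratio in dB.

Noise floor: N = −174 + 10 log₁₀(B) + NF
10 log₁₀(1.16×10⁷) = 70.64 dB
N = −174 + 70.64 + 4.02 = −99.34 dBm
SNR = P_sig − N = −81.4 − (−99.34) = 17.94 dB → 17.9 dB

17.9 dB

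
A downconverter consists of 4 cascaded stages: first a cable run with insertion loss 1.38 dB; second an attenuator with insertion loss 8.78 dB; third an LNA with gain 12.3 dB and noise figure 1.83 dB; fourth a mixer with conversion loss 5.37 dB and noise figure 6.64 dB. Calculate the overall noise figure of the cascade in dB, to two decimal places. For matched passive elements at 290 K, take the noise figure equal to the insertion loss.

12.56 dB

Convert to linear (a loss of L dB is a gain of −L dB): F_i = 10^(NF_i/10), G_i = 10^(G_i,dB/10)
  Stage 1: F_1 = 10^(1.38/10) = 1.374, G_1 = 10^(−1.38/10) = 0.7278
  Stage 2: F_2 = 10^(8.78/10) = 7.551, G_2 = 10^(−8.78/10) = 0.1324
  Stage 3: F_3 = 10^(1.83/10) = 1.524, G_3 = 10^(12.3/10) = 16.98
  Stage 4: F_4 = 10^(6.64/10) = 4.613, G_4 = 10^(−5.37/10) = 0.2904
Friis cascade:
  F = 1.374 + (7.551 − 1)/0.7278 + (1.524 − 1)/0.09638 + (4.613 − 1)/1.637 = 18.02
NF = 10 log₁₀(18.02) = 12.56 dB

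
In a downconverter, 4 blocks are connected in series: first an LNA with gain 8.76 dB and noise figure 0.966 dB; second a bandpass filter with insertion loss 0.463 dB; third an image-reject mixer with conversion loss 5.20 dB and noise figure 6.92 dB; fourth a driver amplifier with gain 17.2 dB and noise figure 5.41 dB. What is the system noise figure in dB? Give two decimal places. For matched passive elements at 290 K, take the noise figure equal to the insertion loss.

Convert to linear (a loss of L dB is a gain of −L dB): F_i = 10^(NF_i/10), G_i = 10^(G_i,dB/10)
  Stage 1: F_1 = 10^(0.966/10) = 1.249, G_1 = 10^(8.76/10) = 7.516
  Stage 2: F_2 = 10^(0.463/10) = 1.112, G_2 = 10^(−0.463/10) = 0.8989
  Stage 3: F_3 = 10^(6.92/10) = 4.920, G_3 = 10^(−5.20/10) = 0.3020
  Stage 4: F_4 = 10^(5.41/10) = 3.475, G_4 = 10^(17.2/10) = 52.48
Friis cascade:
  F = 1.249 + (1.112 − 1)/7.516 + (4.920 − 1)/6.756 + (3.475 − 1)/2.040 = 3.058
NF = 10 log₁₀(3.058) = 4.85 dB

4.85 dB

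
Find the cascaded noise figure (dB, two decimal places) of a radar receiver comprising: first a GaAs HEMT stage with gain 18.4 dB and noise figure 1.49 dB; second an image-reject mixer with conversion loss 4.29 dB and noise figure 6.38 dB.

1.64 dB

Convert to linear (a loss of L dB is a gain of −L dB): F_i = 10^(NF_i/10), G_i = 10^(G_i,dB/10)
  Stage 1: F_1 = 10^(1.49/10) = 1.409, G_1 = 10^(18.4/10) = 69.18
  Stage 2: F_2 = 10^(6.38/10) = 4.345, G_2 = 10^(−4.29/10) = 0.3724
Friis cascade:
  F = 1.409 + (4.345 − 1)/69.18 = 1.458
NF = 10 log₁₀(1.458) = 1.64 dB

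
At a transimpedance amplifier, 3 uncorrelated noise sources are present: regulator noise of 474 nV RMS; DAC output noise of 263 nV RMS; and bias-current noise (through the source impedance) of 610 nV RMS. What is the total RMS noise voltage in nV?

Uncorrelated sources add in power (mean-square): V_tot = √(ΣV_i²)
V_tot = √[(4.74×10⁻⁷)² + (2.63×10⁻⁷)² + (6.10×10⁻⁷)²] = 8.16×10⁻⁷ V = 816 nV

816 nV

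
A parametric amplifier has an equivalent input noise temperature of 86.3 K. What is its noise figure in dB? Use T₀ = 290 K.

1.13 dB

F = 1 + T_e/T₀ = 1 + 86.3/290 = 1.29759
NF = 10 log₁₀(1.29759) = 1.13 dB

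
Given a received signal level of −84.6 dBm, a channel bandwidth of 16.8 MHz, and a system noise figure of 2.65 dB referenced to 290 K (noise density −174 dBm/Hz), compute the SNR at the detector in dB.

14.5 dB

Noise floor: N = −174 + 10 log₁₀(B) + NF
10 log₁₀(1.68×10⁷) = 72.25 dB
N = −174 + 72.25 + 2.65 = −99.10 dBm
SNR = P_sig − N = −84.6 − (−99.10) = 14.50 dB → 14.5 dB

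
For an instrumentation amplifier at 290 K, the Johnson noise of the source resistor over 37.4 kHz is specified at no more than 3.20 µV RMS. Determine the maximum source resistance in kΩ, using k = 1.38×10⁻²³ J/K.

17.1 kΩ

Johnson–Nyquist: V_n = √(4kTRB) ⇒ R = V_n² / (4kTB)
4kTB = 4 × 1.38×10⁻²³ × 290 × 3.74×10⁴ = 5.99×10⁻¹⁶
R = (3.20×10⁻⁶)² / 5.99×10⁻¹⁶ = 1.71×10⁴ Ω = 17.1 kΩ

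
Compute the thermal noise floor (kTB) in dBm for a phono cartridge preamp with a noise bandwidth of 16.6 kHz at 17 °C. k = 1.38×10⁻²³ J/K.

−131.8 dBm

T = 17 °C + 273.15 = 290.15 K
P_n = kTB = 1.38×10⁻²³ × 290.15 × 1.66×10⁴ = 6.65×10⁻¹⁷ W
In dBm: 10 log₁₀(6.65×10⁻¹⁷ / 10⁻³) = −131.8 dBm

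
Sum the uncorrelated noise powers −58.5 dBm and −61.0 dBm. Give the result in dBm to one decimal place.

Convert to linear, add, convert back:
P₁ = 1.41×10⁻⁹ W, P₂ = 7.94×10⁻¹⁰ W
P_tot = 2.21×10⁻⁹ W → 10 log₁₀(P_tot / 10⁻³) = −56.6 dBm

−56.6 dBm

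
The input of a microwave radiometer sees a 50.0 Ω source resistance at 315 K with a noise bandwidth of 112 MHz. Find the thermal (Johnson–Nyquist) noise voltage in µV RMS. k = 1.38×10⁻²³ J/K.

9.87 µV

V_n = √(4kTRB)
4kTRB = 4 × 1.38×10⁻²³ × 315 × 5.00×10¹ × 1.12×10⁸ = 9.74×10⁻¹¹ V²
V_n = √(9.74×10⁻¹¹) = 9.87×10⁻⁶ V = 9.87 µV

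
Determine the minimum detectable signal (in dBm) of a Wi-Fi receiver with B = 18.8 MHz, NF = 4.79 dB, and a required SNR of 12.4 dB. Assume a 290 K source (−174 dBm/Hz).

Sensitivity = −174 + 10 log₁₀(B) + NF + SNR_min
= −174 + 72.74 + 4.79 + 12.4
= −84.07 dBm → −84.1 dBm

−84.1 dBm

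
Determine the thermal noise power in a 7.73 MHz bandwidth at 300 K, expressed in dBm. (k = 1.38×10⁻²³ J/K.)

P_n = kTB = 1.38×10⁻²³ × 300 × 7.73×10⁶ = 3.20×10⁻¹⁴ W
In dBm: 10 log₁₀(3.20×10⁻¹⁴ / 10⁻³) = −104.9 dBm

−104.9 dBm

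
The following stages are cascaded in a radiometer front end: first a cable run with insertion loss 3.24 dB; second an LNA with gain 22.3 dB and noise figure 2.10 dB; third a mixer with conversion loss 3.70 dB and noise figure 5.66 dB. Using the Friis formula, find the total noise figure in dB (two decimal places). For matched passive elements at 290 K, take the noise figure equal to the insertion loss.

Convert to linear (a loss of L dB is a gain of −L dB): F_i = 10^(NF_i/10), G_i = 10^(G_i,dB/10)
  Stage 1: F_1 = 10^(3.24/10) = 2.109, G_1 = 10^(−3.24/10) = 0.4742
  Stage 2: F_2 = 10^(2.10/10) = 1.622, G_2 = 10^(22.3/10) = 169.8
  Stage 3: F_3 = 10^(5.66/10) = 3.681, G_3 = 10^(−3.70/10) = 0.4266
Friis cascade:
  F = 2.109 + (1.622 − 1)/0.4742 + (3.681 − 1)/80.54 = 3.453
NF = 10 log₁₀(3.453) = 5.38 dB

5.38 dB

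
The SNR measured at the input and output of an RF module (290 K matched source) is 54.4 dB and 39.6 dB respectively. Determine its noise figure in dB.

14.8 dB

NF (dB) = SNR_in(dB) − SNR_out(dB) when the source is at T₀
NF = 54.4 − 39.6 = 14.8 dB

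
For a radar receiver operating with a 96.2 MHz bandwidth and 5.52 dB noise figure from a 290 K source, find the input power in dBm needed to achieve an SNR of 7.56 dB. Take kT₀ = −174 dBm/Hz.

−81.1 dBm

Sensitivity = −174 + 10 log₁₀(B) + NF + SNR_min
= −174 + 79.83 + 5.52 + 7.56
= −81.09 dBm → −81.1 dBm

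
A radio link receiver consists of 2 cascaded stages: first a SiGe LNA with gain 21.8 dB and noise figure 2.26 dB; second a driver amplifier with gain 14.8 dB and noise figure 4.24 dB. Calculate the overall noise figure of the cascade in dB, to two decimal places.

Convert to linear (a loss of L dB is a gain of −L dB): F_i = 10^(NF_i/10), G_i = 10^(G_i,dB/10)
  Stage 1: F_1 = 10^(2.26/10) = 1.683, G_1 = 10^(21.8/10) = 151.4
  Stage 2: F_2 = 10^(4.24/10) = 2.655, G_2 = 10^(14.8/10) = 30.20
Friis cascade:
  F = 1.683 + (2.655 − 1)/151.4 = 1.694
NF = 10 log₁₀(1.694) = 2.29 dB

2.29 dB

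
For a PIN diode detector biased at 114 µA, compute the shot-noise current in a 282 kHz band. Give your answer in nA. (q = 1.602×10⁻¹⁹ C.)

3.21 nA

I_n = √(2qI·B)
2qI·B = 2 × 1.602×10⁻¹⁹ × 1.14×10⁻⁴ × 2.82×10⁵ = 1.03×10⁻¹⁷ A²
I_n = √(1.03×10⁻¹⁷) = 3.21×10⁻⁹ A = 3.21 nA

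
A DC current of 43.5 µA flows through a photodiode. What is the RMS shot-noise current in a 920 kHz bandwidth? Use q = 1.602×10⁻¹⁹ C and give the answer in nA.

3.58 nA

I_n = √(2qI·B)
2qI·B = 2 × 1.602×10⁻¹⁹ × 4.35×10⁻⁵ × 9.20×10⁵ = 1.28×10⁻¹⁷ A²
I_n = √(1.28×10⁻¹⁷) = 3.58×10⁻⁹ A = 3.58 nA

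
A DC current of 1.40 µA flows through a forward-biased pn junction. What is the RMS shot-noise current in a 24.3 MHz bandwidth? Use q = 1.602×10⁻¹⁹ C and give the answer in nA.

3.30 nA

I_n = √(2qI·B)
2qI·B = 2 × 1.602×10⁻¹⁹ × 1.40×10⁻⁶ × 2.43×10⁷ = 1.09×10⁻¹⁷ A²
I_n = √(1.09×10⁻¹⁷) = 3.30×10⁻⁹ A = 3.30 nA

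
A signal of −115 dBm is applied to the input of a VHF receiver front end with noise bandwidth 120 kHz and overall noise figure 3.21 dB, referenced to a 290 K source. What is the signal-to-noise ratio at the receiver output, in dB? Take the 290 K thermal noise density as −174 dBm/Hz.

Noise floor: N = −174 + 10 log₁₀(B) + NF
10 log₁₀(1.20×10⁵) = 50.79 dB
N = −174 + 50.79 + 3.21 = −120.00 dBm
SNR = P_sig − N = −115 − (−120.00) = 5.00 dB → 5.0 dB

5.0 dB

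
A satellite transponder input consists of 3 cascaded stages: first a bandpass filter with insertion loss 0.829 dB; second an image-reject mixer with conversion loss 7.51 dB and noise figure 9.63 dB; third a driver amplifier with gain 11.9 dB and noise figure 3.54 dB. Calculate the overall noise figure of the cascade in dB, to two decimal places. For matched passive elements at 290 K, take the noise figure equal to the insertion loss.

12.95 dB

Convert to linear (a loss of L dB is a gain of −L dB): F_i = 10^(NF_i/10), G_i = 10^(G_i,dB/10)
  Stage 1: F_1 = 10^(0.829/10) = 1.210, G_1 = 10^(−0.829/10) = 0.8262
  Stage 2: F_2 = 10^(9.63/10) = 9.183, G_2 = 10^(−7.51/10) = 0.1774
  Stage 3: F_3 = 10^(3.54/10) = 2.259, G_3 = 10^(11.9/10) = 15.49
Friis cascade:
  F = 1.210 + (9.183 − 1)/0.8262 + (2.259 − 1)/0.1466 = 19.71
NF = 10 log₁₀(19.71) = 12.95 dB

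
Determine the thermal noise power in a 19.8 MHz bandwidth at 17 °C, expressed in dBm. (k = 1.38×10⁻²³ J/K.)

−101.0 dBm

T = 17 °C + 273.15 = 290.15 K
P_n = kTB = 1.38×10⁻²³ × 290.15 × 1.98×10⁷ = 7.93×10⁻¹⁴ W
In dBm: 10 log₁₀(7.93×10⁻¹⁴ / 10⁻³) = −101.0 dBm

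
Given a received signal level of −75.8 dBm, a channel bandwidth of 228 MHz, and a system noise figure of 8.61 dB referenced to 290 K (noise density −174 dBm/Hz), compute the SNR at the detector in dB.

6.0 dB

Noise floor: N = −174 + 10 log₁₀(B) + NF
10 log₁₀(2.28×10⁸) = 83.58 dB
N = −174 + 83.58 + 8.61 = −81.81 dBm
SNR = P_sig − N = −75.8 − (−81.81) = 6.01 dB → 6.0 dB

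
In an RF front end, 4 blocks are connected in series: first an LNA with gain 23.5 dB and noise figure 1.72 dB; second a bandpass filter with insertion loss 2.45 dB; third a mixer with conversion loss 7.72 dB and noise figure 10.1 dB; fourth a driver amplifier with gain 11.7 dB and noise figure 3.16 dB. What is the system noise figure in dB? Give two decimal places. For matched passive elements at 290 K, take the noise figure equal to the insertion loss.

Convert to linear (a loss of L dB is a gain of −L dB): F_i = 10^(NF_i/10), G_i = 10^(G_i,dB/10)
  Stage 1: F_1 = 10^(1.72/10) = 1.486, G_1 = 10^(23.5/10) = 223.9
  Stage 2: F_2 = 10^(2.45/10) = 1.758, G_2 = 10^(−2.45/10) = 0.5689
  Stage 3: F_3 = 10^(10.1/10) = 10.23, G_3 = 10^(−7.72/10) = 0.1690
  Stage 4: F_4 = 10^(3.16/10) = 2.070, G_4 = 10^(11.7/10) = 14.79
Friis cascade:
  F = 1.486 + (1.758 − 1)/223.9 + (10.23 − 1)/127.4 + (2.070 − 1)/21.53 = 1.612
NF = 10 log₁₀(1.612) = 2.07 dB

2.07 dB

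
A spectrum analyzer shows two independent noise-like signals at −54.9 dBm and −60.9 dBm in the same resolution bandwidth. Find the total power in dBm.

−53.9 dBm

Convert to linear, add, convert back:
P₁ = 3.24×10⁻⁹ W, P₂ = 8.13×10⁻¹⁰ W
P_tot = 4.05×10⁻⁹ W → 10 log₁₀(P_tot / 10⁻³) = −53.9 dBm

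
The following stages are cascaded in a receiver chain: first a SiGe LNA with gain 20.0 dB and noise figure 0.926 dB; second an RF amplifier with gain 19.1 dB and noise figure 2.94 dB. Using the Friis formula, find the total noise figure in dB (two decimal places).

0.96 dB

Convert to linear (a loss of L dB is a gain of −L dB): F_i = 10^(NF_i/10), G_i = 10^(G_i,dB/10)
  Stage 1: F_1 = 10^(0.926/10) = 1.238, G_1 = 10^(20.0/10) = 100.0
  Stage 2: F_2 = 10^(2.94/10) = 1.968, G_2 = 10^(19.1/10) = 81.28
Friis cascade:
  F = 1.238 + (1.968 − 1)/100.0 = 1.247
NF = 10 log₁₀(1.247) = 0.96 dB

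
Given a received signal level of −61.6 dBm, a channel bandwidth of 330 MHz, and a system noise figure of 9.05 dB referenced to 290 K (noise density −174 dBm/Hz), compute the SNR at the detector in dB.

18.2 dB

Noise floor: N = −174 + 10 log₁₀(B) + NF
10 log₁₀(3.30×10⁸) = 85.19 dB
N = −174 + 85.19 + 9.05 = −79.76 dBm
SNR = P_sig − N = −61.6 − (−79.76) = 18.16 dB → 18.2 dB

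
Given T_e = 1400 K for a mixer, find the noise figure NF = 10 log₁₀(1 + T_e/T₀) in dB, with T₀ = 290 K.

F = 1 + T_e/T₀ = 1 + 1400/290 = 5.82759
NF = 10 log₁₀(5.82759) = 7.65 dB

7.65 dB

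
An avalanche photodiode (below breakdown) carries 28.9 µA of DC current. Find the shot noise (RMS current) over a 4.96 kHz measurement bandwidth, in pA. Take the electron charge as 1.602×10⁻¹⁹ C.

I_n = √(2qI·B)
2qI·B = 2 × 1.602×10⁻¹⁹ × 2.89×10⁻⁵ × 4.96×10³ = 4.59×10⁻²⁰ A²
I_n = √(4.59×10⁻²⁰) = 2.14×10⁻¹⁰ A = 214 pA

214 pA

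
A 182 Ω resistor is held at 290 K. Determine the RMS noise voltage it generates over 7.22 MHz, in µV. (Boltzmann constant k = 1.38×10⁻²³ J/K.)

V_n = √(4kTRB)
4kTRB = 4 × 1.38×10⁻²³ × 290 × 1.82×10² × 7.22×10⁶ = 2.10×10⁻¹¹ V²
V_n = √(2.10×10⁻¹¹) = 4.59×10⁻⁶ V = 4.59 µV

4.59 µV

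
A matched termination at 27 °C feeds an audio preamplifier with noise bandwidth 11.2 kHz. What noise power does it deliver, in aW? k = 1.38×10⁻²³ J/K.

46.4 aW

T = 27 °C + 273.15 = 300.15 K
P_n = kTB = 1.38×10⁻²³ × 300.15 × 1.12×10⁴ = 4.64×10⁻¹⁷ W = 46.4 aW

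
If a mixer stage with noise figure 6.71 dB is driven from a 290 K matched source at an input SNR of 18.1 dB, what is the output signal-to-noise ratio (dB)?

By definition F = SNR_in/SNR_out, so in dB: SNR_out = SNR_in − NF
SNR_out = 18.1 − 6.71 = 11.39 dB

11.39 dB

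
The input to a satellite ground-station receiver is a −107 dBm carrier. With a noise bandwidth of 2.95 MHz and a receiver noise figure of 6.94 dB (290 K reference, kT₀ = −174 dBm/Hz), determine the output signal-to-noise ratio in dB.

Noise floor: N = −174 + 10 log₁₀(B) + NF
10 log₁₀(2.95×10⁶) = 64.7 dB
N = −174 + 64.7 + 6.94 = −102.36 dBm
SNR = P_sig − N = −107 − (−102.36) = −4.64 dB → −4.6 dB

−4.6 dB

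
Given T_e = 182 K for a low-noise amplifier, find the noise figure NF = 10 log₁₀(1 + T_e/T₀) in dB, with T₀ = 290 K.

2.12 dB

F = 1 + T_e/T₀ = 1 + 182/290 = 1.62759
NF = 10 log₁₀(1.62759) = 2.12 dB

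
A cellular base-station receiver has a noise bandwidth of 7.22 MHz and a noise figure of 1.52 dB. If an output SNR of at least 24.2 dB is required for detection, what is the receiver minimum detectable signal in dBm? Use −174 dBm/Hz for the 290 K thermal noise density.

−79.7 dBm

Sensitivity = −174 + 10 log₁₀(B) + NF + SNR_min
= −174 + 68.59 + 1.52 + 24.2
= −79.69 dBm → −79.7 dBm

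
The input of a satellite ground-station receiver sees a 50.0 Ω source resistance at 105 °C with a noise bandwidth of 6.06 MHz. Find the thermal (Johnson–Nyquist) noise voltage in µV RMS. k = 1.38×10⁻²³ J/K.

T = 105 °C + 273.15 = 378.15 K
V_n = √(4kTRB)
4kTRB = 4 × 1.38×10⁻²³ × 378.15 × 5.00×10¹ × 6.06×10⁶ = 6.32×10⁻¹² V²
V_n = √(6.32×10⁻¹²) = 2.51×10⁻⁶ V = 2.51 µV

2.51 µV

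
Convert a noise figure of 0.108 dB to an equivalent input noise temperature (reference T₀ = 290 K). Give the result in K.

F = 10^(0.108/10) = 1.02518
T_e = (F − 1)·T₀ = (1.02518 − 1) × 290 = 7.30 K

7.30 K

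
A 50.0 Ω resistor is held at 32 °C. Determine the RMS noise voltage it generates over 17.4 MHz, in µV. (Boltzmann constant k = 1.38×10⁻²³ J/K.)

T = 32 °C + 273.15 = 305.15 K
V_n = √(4kTRB)
4kTRB = 4 × 1.38×10⁻²³ × 305.15 × 5.00×10¹ × 1.74×10⁷ = 1.47×10⁻¹¹ V²
V_n = √(1.47×10⁻¹¹) = 3.83×10⁻⁶ V = 3.83 µV

3.83 µV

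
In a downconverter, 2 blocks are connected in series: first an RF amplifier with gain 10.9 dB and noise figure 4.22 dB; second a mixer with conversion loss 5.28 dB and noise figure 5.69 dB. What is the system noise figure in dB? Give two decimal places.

4.57 dB

Convert to linear (a loss of L dB is a gain of −L dB): F_i = 10^(NF_i/10), G_i = 10^(G_i,dB/10)
  Stage 1: F_1 = 10^(4.22/10) = 2.642, G_1 = 10^(10.9/10) = 12.30
  Stage 2: F_2 = 10^(5.69/10) = 3.707, G_2 = 10^(−5.28/10) = 0.2965
Friis cascade:
  F = 2.642 + (3.707 − 1)/12.30 = 2.862
NF = 10 log₁₀(2.862) = 4.57 dB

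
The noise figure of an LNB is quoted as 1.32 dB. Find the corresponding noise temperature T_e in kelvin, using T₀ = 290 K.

103 K

F = 10^(1.32/10) = 1.35519
T_e = (F − 1)·T₀ = (1.35519 − 1) × 290 = 103 K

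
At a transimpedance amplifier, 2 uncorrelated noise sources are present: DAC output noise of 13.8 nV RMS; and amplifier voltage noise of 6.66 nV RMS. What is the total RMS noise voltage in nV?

Uncorrelated sources add in power (mean-square): V_tot = √(ΣV_i²)
V_tot = √[(1.38×10⁻⁸)² + (6.66×10⁻⁹)²] = 1.53×10⁻⁸ V = 15.3 nV

15.3 nV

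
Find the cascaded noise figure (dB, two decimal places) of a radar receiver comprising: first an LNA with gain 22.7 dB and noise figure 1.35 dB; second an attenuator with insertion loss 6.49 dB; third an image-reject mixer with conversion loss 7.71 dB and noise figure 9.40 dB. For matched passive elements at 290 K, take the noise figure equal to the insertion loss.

1.95 dB

Convert to linear (a loss of L dB is a gain of −L dB): F_i = 10^(NF_i/10), G_i = 10^(G_i,dB/10)
  Stage 1: F_1 = 10^(1.35/10) = 1.365, G_1 = 10^(22.7/10) = 186.2
  Stage 2: F_2 = 10^(6.49/10) = 4.457, G_2 = 10^(−6.49/10) = 0.2244
  Stage 3: F_3 = 10^(9.40/10) = 8.710, G_3 = 10^(−7.71/10) = 0.1694
Friis cascade:
  F = 1.365 + (4.457 − 1)/186.2 + (8.710 − 1)/41.78 = 1.568
NF = 10 log₁₀(1.568) = 1.95 dB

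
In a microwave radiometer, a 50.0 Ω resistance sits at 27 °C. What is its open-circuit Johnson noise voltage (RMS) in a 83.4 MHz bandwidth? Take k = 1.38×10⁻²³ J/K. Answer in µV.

8.31 µV

T = 27 °C + 273.15 = 300.15 K
V_n = √(4kTRB)
4kTRB = 4 × 1.38×10⁻²³ × 300.15 × 5.00×10¹ × 8.34×10⁷ = 6.91×10⁻¹¹ V²
V_n = √(6.91×10⁻¹¹) = 8.31×10⁻⁶ V = 8.31 µV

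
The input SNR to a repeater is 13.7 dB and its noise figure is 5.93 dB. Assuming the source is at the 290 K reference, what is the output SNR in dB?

7.77 dB

By definition F = SNR_in/SNR_out, so in dB: SNR_out = SNR_in − NF
SNR_out = 13.7 − 5.93 = 7.77 dB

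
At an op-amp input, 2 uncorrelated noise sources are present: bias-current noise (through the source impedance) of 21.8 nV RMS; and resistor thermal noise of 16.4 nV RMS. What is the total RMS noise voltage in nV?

Uncorrelated sources add in power (mean-square): V_tot = √(ΣV_i²)
V_tot = √[(2.18×10⁻⁸)² + (1.64×10⁻⁸)²] = 2.73×10⁻⁸ V = 27.3 nV

27.3 nV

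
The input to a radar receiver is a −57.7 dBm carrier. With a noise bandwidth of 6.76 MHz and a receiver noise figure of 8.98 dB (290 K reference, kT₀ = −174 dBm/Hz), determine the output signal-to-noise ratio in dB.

Noise floor: N = −174 + 10 log₁₀(B) + NF
10 log₁₀(6.76×10⁶) = 68.3 dB
N = −174 + 68.3 + 8.98 = −96.72 dBm
SNR = P_sig − N = −57.7 − (−96.72) = 39.02 dB → 39.0 dB

39.0 dB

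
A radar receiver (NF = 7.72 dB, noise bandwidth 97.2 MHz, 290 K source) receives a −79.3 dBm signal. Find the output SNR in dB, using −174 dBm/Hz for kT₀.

7.1 dB

Noise floor: N = −174 + 10 log₁₀(B) + NF
10 log₁₀(9.72×10⁷) = 79.88 dB
N = −174 + 79.88 + 7.72 = −86.40 dBm
SNR = P_sig − N = −79.3 − (−86.40) = 7.10 dB → 7.1 dB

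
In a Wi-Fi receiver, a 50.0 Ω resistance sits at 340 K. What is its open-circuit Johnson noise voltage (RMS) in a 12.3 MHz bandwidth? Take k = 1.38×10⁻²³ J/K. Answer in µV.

3.40 µV

V_n = √(4kTRB)
4kTRB = 4 × 1.38×10⁻²³ × 340 × 5.00×10¹ × 1.23×10⁷ = 1.15×10⁻¹¹ V²
V_n = √(1.15×10⁻¹¹) = 3.40×10⁻⁶ V = 3.40 µV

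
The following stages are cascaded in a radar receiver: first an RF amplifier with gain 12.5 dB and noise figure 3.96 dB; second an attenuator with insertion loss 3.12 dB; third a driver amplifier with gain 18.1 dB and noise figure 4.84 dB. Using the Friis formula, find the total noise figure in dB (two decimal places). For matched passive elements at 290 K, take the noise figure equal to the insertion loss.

Convert to linear (a loss of L dB is a gain of −L dB): F_i = 10^(NF_i/10), G_i = 10^(G_i,dB/10)
  Stage 1: F_1 = 10^(3.96/10) = 2.489, G_1 = 10^(12.5/10) = 17.78
  Stage 2: F_2 = 10^(3.12/10) = 2.051, G_2 = 10^(−3.12/10) = 0.4875
  Stage 3: F_3 = 10^(4.84/10) = 3.048, G_3 = 10^(18.1/10) = 64.57
Friis cascade:
  F = 2.489 + (2.051 − 1)/17.78 + (3.048 − 1)/8.670 = 2.784
NF = 10 log₁₀(2.784) = 4.45 dB

4.45 dB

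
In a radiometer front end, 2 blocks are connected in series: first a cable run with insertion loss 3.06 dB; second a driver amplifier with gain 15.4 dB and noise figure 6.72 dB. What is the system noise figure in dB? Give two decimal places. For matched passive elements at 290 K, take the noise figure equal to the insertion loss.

Convert to linear (a loss of L dB is a gain of −L dB): F_i = 10^(NF_i/10), G_i = 10^(G_i,dB/10)
  Stage 1: F_1 = 10^(3.06/10) = 2.023, G_1 = 10^(−3.06/10) = 0.4943
  Stage 2: F_2 = 10^(6.72/10) = 4.699, G_2 = 10^(15.4/10) = 34.67
Friis cascade:
  F = 2.023 + (4.699 − 1)/0.4943 = 9.506
NF = 10 log₁₀(9.506) = 9.78 dB

9.78 dB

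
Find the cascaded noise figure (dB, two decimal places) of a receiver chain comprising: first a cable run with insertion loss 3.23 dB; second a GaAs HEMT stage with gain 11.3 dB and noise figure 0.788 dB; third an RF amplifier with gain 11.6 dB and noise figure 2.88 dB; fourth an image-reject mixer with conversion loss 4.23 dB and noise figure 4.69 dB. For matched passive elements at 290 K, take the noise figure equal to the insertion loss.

4.30 dB

Convert to linear (a loss of L dB is a gain of −L dB): F_i = 10^(NF_i/10), G_i = 10^(G_i,dB/10)
  Stage 1: F_1 = 10^(3.23/10) = 2.104, G_1 = 10^(−3.23/10) = 0.4753
  Stage 2: F_2 = 10^(0.788/10) = 1.199, G_2 = 10^(11.3/10) = 13.49
  Stage 3: F_3 = 10^(2.88/10) = 1.941, G_3 = 10^(11.6/10) = 14.45
  Stage 4: F_4 = 10^(4.69/10) = 2.944, G_4 = 10^(−4.23/10) = 0.3776
Friis cascade:
  F = 2.104 + (1.199 − 1)/0.4753 + (1.941 − 1)/6.412 + (2.944 − 1)/92.68 = 2.690
NF = 10 log₁₀(2.690) = 4.30 dB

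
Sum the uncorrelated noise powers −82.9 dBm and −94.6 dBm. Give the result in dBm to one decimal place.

−82.6 dBm

Convert to linear, add, convert back:
P₁ = 5.13×10⁻¹² W, P₂ = 3.47×10⁻¹³ W
P_tot = 5.48×10⁻¹² W → 10 log₁₀(P_tot / 10⁻³) = −82.6 dBm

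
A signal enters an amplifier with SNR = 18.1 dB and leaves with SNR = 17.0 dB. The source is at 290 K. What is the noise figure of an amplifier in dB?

NF (dB) = SNR_in(dB) − SNR_out(dB) when the source is at T₀
NF = 18.1 − 17.0 = 1.1 dB

1.1 dB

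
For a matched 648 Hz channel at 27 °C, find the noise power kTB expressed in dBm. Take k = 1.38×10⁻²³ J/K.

T = 27 °C + 273.15 = 300.15 K
P_n = kTB = 1.38×10⁻²³ × 300.15 × 6.48×10² = 2.68×10⁻¹⁸ W
In dBm: 10 log₁₀(2.68×10⁻¹⁸ / 10⁻³) = −145.7 dBm

−145.7 dBm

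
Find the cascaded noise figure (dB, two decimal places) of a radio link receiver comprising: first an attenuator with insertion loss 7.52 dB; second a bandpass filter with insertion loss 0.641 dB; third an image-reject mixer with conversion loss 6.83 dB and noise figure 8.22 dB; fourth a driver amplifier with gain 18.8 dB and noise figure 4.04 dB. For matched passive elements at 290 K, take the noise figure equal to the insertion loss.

19.63 dB

Convert to linear (a loss of L dB is a gain of −L dB): F_i = 10^(NF_i/10), G_i = 10^(G_i,dB/10)
  Stage 1: F_1 = 10^(7.52/10) = 5.649, G_1 = 10^(−7.52/10) = 0.1770
  Stage 2: F_2 = 10^(0.641/10) = 1.159, G_2 = 10^(−0.641/10) = 0.8628
  Stage 3: F_3 = 10^(8.22/10) = 6.637, G_3 = 10^(−6.83/10) = 0.2075
  Stage 4: F_4 = 10^(4.04/10) = 2.535, G_4 = 10^(18.8/10) = 75.86
Friis cascade:
  F = 5.649 + (1.159 − 1)/0.1770 + (6.637 − 1)/0.1527 + (2.535 − 1)/0.03169 = 91.91
NF = 10 log₁₀(91.91) = 19.63 dB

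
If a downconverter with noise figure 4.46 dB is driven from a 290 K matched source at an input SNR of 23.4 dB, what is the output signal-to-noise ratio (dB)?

18.94 dB

By definition F = SNR_in/SNR_out, so in dB: SNR_out = SNR_in − NF
SNR_out = 23.4 − 4.46 = 18.94 dB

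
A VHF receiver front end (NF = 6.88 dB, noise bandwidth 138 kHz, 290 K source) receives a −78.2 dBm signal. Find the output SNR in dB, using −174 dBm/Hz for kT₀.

Noise floor: N = −174 + 10 log₁₀(B) + NF
10 log₁₀(1.38×10⁵) = 51.4 dB
N = −174 + 51.4 + 6.88 = −115.72 dBm
SNR = P_sig − N = −78.2 − (−115.72) = 37.52 dB → 37.5 dB

37.5 dB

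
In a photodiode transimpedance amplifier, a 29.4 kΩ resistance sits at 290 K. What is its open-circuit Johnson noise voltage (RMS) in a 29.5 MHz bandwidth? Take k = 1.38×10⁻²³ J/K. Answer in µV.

V_n = √(4kTRB)
4kTRB = 4 × 1.38×10⁻²³ × 290 × 2.94×10⁴ × 2.95×10⁷ = 1.39×10⁻⁸ V²
V_n = √(1.39×10⁻⁸) = 1.18×10⁻⁴ V = 118 µV

118 µV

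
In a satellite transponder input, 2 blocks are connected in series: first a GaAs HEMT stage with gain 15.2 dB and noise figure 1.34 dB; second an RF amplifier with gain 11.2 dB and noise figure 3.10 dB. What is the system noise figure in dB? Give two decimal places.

1.44 dB

Convert to linear (a loss of L dB is a gain of −L dB): F_i = 10^(NF_i/10), G_i = 10^(G_i,dB/10)
  Stage 1: F_1 = 10^(1.34/10) = 1.361, G_1 = 10^(15.2/10) = 33.11
  Stage 2: F_2 = 10^(3.10/10) = 2.042, G_2 = 10^(11.2/10) = 13.18
Friis cascade:
  F = 1.361 + (2.042 − 1)/33.11 = 1.393
NF = 10 log₁₀(1.393) = 1.44 dB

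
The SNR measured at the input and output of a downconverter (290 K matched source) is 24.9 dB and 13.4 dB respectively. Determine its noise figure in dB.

NF (dB) = SNR_in(dB) − SNR_out(dB) when the source is at T₀
NF = 24.9 − 13.4 = 11.5 dB

11.5 dB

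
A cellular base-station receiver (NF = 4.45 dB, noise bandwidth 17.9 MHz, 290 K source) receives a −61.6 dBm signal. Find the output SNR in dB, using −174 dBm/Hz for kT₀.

Noise floor: N = −174 + 10 log₁₀(B) + NF
10 log₁₀(1.79×10⁷) = 72.53 dB
N = −174 + 72.53 + 4.45 = −97.02 dBm
SNR = P_sig − N = −61.6 − (−97.02) = 35.42 dB → 35.4 dB

35.4 dB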